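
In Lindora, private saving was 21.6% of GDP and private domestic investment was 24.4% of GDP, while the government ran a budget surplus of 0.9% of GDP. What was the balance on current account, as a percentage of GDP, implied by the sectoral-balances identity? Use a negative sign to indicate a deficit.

-1.9

By the sectoral-balances identity, CA = (S_private - I) + (T - G).
Private balance = 21.6 - 24.4 = -2.8
Government balance (T - G) = 0.9
CA = -2.8 + 0.9 = -1.9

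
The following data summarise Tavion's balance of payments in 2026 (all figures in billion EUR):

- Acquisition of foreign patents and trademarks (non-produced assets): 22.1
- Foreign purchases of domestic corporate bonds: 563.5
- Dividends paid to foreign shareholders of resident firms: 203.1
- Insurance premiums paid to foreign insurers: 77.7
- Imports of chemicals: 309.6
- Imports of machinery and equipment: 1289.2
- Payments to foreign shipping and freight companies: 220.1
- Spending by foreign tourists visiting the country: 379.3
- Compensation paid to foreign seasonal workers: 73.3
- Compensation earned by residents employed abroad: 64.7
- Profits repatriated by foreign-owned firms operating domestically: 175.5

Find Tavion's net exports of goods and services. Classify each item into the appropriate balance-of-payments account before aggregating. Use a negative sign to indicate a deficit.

-1517.3

Goods: -1289.2 - 309.6 = -1598.8
Services: 379.3 - 220.1 - 77.7 = 81.5
Trade balance = -1598.8 + 81.5 = -1517.3
(Excluded from the trade balance — capital account: acquisition of foreign patents and trademarks (non-produced assets) 22.1; financial account: foreign purchases of domestic corporate bonds 563.5; primary income: dividends paid to foreign shareholders of resident firms 203.1, compensation paid to foreign seasonal workers 73.3, compensation earned by residents employed abroad 64.7, profits repatriated by foreign-owned firms operating domestically 175.5.)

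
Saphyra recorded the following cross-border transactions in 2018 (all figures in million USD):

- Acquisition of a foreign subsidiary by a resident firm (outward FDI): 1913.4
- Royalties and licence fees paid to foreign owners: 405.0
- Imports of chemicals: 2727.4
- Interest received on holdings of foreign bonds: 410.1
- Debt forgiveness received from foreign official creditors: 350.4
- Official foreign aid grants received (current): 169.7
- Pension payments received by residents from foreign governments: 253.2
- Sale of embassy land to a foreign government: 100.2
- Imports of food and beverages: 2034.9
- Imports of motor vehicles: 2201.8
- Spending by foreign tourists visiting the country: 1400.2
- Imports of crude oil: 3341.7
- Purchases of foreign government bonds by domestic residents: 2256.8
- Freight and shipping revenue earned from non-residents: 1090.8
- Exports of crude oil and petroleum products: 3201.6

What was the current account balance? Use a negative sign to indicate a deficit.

-4185.2

Goods: -3341.7 + 3201.6 - 2201.8 - 2727.4 - 2034.9 = -7104.2
Services: 1400.2 + 1090.8 - 405.0 = 2086.0
Primary income: 410.1
Secondary income: 253.2 + 169.7 = 422.9
Current account = (-7104.2) + 2086.0 + 410.1 + 422.9 = -4185.2
(Excluded from the current account — financial account: acquisition of a foreign subsidiary by a resident firm (outward FDI) 1913.4, purchases of foreign government bonds by domestic residents 2256.8; capital account: debt forgiveness received from foreign official creditors 350.4, sale of embassy land to a foreign government 100.2.)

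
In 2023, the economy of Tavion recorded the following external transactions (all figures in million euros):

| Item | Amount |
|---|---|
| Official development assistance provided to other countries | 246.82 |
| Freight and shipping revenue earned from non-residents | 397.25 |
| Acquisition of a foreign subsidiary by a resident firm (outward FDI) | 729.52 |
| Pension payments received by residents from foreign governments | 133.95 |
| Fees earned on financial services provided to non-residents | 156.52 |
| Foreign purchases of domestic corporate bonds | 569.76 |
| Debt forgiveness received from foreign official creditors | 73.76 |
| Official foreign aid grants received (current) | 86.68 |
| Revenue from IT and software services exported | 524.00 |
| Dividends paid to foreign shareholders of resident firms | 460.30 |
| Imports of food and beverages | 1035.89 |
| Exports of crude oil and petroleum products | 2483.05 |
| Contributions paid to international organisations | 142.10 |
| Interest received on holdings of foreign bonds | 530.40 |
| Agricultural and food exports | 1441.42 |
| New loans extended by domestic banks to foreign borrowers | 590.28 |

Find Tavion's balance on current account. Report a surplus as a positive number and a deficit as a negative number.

Goods: 2483.05 + 1441.42 - 1035.89 = 2888.58
Services: 156.52 + 397.25 + 524.00 = 1077.77
Primary income: 530.40 - 460.30 = 70.10
Secondary income: -246.82 - 142.10 + 86.68 + 133.95 = -168.29
Current account = 2888.58 + 1077.77 + 70.10 + (-168.29) = 3868.16
(Excluded from the current account — financial account: acquisition of a foreign subsidiary by a resident firm (outward FDI) 729.52, foreign purchases of domestic corporate bonds 569.76, new loans extended by domestic banks to foreign borrowers 590.28; capital account: debt forgiveness received from foreign official creditors 73.76.)

3868.16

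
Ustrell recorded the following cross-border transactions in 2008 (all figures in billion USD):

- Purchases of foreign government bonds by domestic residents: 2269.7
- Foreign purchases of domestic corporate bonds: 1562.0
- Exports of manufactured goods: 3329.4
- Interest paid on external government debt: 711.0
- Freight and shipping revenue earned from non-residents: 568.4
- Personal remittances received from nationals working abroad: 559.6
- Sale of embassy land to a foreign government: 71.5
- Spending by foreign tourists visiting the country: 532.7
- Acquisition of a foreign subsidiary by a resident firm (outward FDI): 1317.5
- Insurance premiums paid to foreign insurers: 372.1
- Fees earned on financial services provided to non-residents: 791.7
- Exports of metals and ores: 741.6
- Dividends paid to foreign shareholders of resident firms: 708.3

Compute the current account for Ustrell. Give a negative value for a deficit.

Goods: 3329.4 + 741.6 = 4071.0
Services: -372.1 + 568.4 + 791.7 + 532.7 = 1520.7
Primary income: -711.0 - 708.3 = -1419.3
Secondary income: 559.6
Current account = 4071.0 + 1520.7 + (-1419.3) + 559.6 = 4732.0
(Excluded from the current account — financial account: purchases of foreign government bonds by domestic residents 2269.7, foreign purchases of domestic corporate bonds 1562.0, acquisition of a foreign subsidiary by a resident firm (outward FDI) 1317.5; capital account: sale of embassy land to a foreign government 71.5.)

4732.0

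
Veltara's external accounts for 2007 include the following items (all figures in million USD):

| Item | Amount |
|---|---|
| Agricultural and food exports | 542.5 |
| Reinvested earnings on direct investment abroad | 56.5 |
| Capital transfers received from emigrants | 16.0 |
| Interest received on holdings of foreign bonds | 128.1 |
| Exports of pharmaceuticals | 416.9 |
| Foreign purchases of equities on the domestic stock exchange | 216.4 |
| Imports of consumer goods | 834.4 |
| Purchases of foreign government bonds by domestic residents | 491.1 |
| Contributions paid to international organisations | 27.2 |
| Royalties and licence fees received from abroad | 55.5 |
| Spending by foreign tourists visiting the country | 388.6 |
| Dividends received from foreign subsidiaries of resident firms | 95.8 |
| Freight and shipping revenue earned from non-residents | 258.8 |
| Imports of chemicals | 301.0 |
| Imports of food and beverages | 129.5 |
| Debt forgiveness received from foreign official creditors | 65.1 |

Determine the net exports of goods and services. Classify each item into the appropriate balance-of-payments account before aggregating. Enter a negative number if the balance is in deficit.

Goods: -129.5 + 416.9 - 834.4 - 301.0 + 542.5 = -305.5
Services: 258.8 + 55.5 + 388.6 = 702.9
Trade balance = -305.5 + 702.9 = 397.4
(Excluded from the trade balance — primary income: reinvested earnings on direct investment abroad 56.5, interest received on holdings of foreign bonds 128.1, dividends received from foreign subsidiaries of resident firms 95.8; capital account: capital transfers received from emigrants 16.0, debt forgiveness received from foreign official creditors 65.1; financial account: foreign purchases of equities on the domestic stock exchange 216.4, purchases of foreign government bonds by domestic residents 491.1; secondary income: contributions paid to international organisations 27.2.)

397.4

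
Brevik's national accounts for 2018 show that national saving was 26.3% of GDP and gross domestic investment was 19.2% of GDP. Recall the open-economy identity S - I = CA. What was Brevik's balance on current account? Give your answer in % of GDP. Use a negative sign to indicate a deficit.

S - I = CA (net lending to the rest of the world).
CA = S - I = 26.3 - 19.2 = 7.1

7.1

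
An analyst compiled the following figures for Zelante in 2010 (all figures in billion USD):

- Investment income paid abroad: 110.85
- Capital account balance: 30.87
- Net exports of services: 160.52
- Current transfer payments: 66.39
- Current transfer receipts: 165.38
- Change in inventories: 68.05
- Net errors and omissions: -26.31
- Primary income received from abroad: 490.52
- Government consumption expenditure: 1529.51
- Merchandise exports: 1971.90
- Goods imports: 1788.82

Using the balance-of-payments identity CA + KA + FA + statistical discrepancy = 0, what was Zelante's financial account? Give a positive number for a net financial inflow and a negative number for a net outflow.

Goods balance = 1971.90 - 1788.82 = 183.08
Services balance = 160.52
Trade balance (goods + services) = 183.08 + 160.52 = 343.60
Net primary income = 490.52 - 110.85 = 379.67
Net secondary income = 165.38 - 66.39 = 98.99
Current account = 343.60 + 379.67 + 98.99 = 822.26
Financial account = -(822.26 + 30.87 + (-26.31)) = -826.82

-826.82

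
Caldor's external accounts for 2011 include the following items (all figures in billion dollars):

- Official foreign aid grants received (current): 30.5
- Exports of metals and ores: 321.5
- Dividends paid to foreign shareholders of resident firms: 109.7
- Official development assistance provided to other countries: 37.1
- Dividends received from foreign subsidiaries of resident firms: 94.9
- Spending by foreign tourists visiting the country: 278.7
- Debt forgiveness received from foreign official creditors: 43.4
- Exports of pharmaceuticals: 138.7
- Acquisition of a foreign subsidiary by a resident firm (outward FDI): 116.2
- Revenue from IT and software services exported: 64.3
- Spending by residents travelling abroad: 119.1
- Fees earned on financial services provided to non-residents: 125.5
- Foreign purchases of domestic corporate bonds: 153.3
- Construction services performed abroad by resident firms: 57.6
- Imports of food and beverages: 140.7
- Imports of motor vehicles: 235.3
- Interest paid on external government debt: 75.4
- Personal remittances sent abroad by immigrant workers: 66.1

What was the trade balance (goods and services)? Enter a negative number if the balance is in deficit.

491.2

Goods: -140.7 + 321.5 - 235.3 + 138.7 = 84.2
Services: -119.1 + 125.5 + 57.6 + 64.3 + 278.7 = 407.0
Trade balance = 84.2 + 407.0 = 491.2
(Excluded from the trade balance — secondary income: official foreign aid grants received (current) 30.5, official development assistance provided to other countries 37.1, personal remittances sent abroad by immigrant workers 66.1; primary income: dividends paid to foreign shareholders of resident firms 109.7, dividends received from foreign subsidiaries of resident firms 94.9, interest paid on external government debt 75.4; capital account: debt forgiveness received from foreign official creditors 43.4; financial account: acquisition of a foreign subsidiary by a resident firm (outward FDI) 116.2, foreign purchases of domestic corporate bonds 153.3.)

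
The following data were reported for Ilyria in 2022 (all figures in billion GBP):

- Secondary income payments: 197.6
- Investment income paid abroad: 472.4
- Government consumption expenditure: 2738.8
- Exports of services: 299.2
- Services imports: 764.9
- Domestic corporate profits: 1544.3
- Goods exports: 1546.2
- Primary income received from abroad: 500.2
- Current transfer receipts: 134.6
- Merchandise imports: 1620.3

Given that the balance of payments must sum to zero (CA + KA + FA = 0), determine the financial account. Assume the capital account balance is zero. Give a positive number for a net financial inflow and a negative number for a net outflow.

Goods balance = 1546.2 - 1620.3 = -74.1
Services balance = 299.2 - 764.9 = -465.7
Trade balance (goods + services) = -74.1 + (-465.7) = -539.8
Net primary income = 500.2 - 472.4 = 27.8
Net secondary income = 134.6 - 197.6 = -63.0
Current account = -539.8 + 27.8 + (-63.0) = -575.0
Financial account = -(-575.0) = 575.0

575.0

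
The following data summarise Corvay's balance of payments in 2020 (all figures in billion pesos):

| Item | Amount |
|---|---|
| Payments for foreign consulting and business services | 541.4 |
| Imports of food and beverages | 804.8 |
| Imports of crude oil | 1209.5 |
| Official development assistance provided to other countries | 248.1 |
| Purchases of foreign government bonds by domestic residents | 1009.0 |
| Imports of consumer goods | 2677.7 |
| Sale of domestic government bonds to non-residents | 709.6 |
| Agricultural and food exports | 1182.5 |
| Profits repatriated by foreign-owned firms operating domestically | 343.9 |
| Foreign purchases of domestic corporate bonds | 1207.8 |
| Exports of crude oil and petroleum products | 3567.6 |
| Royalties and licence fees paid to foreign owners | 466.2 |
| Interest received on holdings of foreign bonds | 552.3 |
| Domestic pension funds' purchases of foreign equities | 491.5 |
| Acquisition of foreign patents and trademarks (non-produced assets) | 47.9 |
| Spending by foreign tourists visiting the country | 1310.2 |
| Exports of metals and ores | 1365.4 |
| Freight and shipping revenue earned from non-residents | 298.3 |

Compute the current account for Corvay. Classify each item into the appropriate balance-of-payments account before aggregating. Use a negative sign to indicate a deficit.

1984.7

Goods: 3567.6 + 1365.4 + 1182.5 - 2677.7 - 804.8 - 1209.5 = 1423.5
Services: -541.4 - 466.2 + 298.3 + 1310.2 = 600.9
Primary income: 552.3 - 343.9 = 208.4
Secondary income: -248.1
Current account = 1423.5 + 600.9 + 208.4 + (-248.1) = 1984.7
(Excluded from the current account — financial account: purchases of foreign government bonds by domestic residents 1009.0, sale of domestic government bonds to non-residents 709.6, foreign purchases of domestic corporate bonds 1207.8, domestic pension funds' purchases of foreign equities 491.5; capital account: acquisition of foreign patents and trademarks (non-produced assets) 47.9.)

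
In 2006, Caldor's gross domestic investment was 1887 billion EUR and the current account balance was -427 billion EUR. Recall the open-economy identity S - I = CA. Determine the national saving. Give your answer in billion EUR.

S = I + CA = 1887 + (-427) = 1460

1460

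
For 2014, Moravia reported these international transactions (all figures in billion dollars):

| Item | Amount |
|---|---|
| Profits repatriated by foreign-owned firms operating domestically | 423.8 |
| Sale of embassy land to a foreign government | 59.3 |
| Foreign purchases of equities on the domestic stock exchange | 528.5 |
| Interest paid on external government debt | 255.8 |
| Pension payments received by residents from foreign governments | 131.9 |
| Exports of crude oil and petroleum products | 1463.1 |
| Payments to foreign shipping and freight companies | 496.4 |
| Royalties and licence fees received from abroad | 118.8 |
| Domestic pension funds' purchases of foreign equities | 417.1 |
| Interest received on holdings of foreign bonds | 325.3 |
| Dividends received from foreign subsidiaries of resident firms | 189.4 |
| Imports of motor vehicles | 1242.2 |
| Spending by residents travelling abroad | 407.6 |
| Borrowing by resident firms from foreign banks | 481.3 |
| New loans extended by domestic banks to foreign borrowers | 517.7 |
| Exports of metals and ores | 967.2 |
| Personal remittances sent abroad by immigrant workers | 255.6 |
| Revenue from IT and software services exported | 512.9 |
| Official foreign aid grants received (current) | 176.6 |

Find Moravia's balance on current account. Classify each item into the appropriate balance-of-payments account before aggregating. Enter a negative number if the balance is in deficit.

803.8

Goods: 967.2 - 1242.2 + 1463.1 = 1188.1
Services: 512.9 + 118.8 - 407.6 - 496.4 = -272.3
Primary income: 325.3 - 423.8 - 255.8 + 189.4 = -164.9
Secondary income: 176.6 - 255.6 + 131.9 = 52.9
Current account = 1188.1 + (-272.3) + (-164.9) + 52.9 = 803.8
(Excluded from the current account — capital account: sale of embassy land to a foreign government 59.3; financial account: foreign purchases of equities on the domestic stock exchange 528.5, domestic pension funds' purchases of foreign equities 417.1, borrowing by resident firms from foreign banks 481.3, new loans extended by domestic banks to foreign borrowers 517.7.)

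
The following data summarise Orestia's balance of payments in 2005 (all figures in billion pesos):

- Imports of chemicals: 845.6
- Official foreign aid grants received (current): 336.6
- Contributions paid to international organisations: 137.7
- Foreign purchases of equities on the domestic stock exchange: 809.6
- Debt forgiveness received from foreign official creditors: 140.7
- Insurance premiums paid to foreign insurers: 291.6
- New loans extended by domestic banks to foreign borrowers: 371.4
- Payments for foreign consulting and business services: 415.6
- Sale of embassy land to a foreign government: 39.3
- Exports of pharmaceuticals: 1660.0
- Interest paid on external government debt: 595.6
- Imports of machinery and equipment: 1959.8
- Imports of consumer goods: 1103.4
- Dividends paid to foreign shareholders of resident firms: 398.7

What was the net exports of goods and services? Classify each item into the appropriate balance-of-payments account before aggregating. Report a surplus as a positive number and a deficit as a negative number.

-2956.0

Goods: 1660.0 - 1959.8 - 845.6 - 1103.4 = -2248.8
Services: -415.6 - 291.6 = -707.2
Trade balance = -2248.8 + (-707.2) = -2956.0
(Excluded from the trade balance — secondary income: official foreign aid grants received (current) 336.6, contributions paid to international organisations 137.7; financial account: foreign purchases of equities on the domestic stock exchange 809.6, new loans extended by domestic banks to foreign borrowers 371.4; capital account: debt forgiveness received from foreign official creditors 140.7, sale of embassy land to a foreign government 39.3; primary income: interest paid on external government debt 595.6, dividends paid to foreign shareholders of resident firms 398.7.)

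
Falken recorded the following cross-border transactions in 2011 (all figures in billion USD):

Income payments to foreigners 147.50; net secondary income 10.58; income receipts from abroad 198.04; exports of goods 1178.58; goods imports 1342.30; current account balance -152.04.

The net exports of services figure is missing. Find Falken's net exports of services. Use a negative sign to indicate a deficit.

Current account = goods balance + services balance + net primary income + net secondary income
Sum of the known components = -102.60
Net exports of services = CA - (known components) = -152.04 - (-102.60) = -49.44

-49.44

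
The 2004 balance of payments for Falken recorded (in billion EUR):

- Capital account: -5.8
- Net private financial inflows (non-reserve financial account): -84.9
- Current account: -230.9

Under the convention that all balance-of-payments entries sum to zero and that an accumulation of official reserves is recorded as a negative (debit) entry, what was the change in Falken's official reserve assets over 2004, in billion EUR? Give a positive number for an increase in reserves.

Official reserve transactions balance = -((-230.9) + (-5.8) + (-84.9)) = 321.6
An accumulation of reserves is recorded as a debit (negative entry), so the change in the stock of reserves is the negative of that balance.
Change in official reserves = -(321.6) = -321.6

-321.6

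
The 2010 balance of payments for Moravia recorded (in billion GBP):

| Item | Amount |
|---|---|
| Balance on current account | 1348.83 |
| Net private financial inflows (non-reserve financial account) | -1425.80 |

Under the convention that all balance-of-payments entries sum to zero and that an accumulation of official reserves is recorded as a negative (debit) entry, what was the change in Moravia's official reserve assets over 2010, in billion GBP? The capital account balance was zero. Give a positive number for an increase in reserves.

Official reserve transactions balance = -(1348.83 + (-1425.80)) = 76.97
An accumulation of reserves is recorded as a debit (negative entry), so the change in the stock of reserves is the negative of that balance.
Change in official reserves = -(76.97) = -76.97

-76.97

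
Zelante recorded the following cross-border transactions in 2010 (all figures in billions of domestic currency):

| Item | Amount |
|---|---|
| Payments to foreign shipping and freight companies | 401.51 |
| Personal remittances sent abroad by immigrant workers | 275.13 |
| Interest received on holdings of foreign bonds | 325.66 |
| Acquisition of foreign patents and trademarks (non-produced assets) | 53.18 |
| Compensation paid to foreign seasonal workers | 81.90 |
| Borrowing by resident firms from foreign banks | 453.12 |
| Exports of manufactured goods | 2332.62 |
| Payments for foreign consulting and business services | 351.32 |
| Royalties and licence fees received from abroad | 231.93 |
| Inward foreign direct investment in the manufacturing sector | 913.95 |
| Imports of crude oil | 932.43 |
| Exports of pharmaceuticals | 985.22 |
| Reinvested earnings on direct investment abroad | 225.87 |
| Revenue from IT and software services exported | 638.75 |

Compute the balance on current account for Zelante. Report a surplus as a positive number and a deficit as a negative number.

Goods: 985.22 + 2332.62 - 932.43 = 2385.41
Services: 231.93 - 401.51 - 351.32 + 638.75 = 117.85
Primary income: 325.66 + 225.87 - 81.90 = 469.63
Secondary income: -275.13
Current account = 2385.41 + 117.85 + 469.63 + (-275.13) = 2697.76
(Excluded from the current account — capital account: acquisition of foreign patents and trademarks (non-produced assets) 53.18; financial account: borrowing by resident firms from foreign banks 453.12, inward foreign direct investment in the manufacturing sector 913.95.)

2697.76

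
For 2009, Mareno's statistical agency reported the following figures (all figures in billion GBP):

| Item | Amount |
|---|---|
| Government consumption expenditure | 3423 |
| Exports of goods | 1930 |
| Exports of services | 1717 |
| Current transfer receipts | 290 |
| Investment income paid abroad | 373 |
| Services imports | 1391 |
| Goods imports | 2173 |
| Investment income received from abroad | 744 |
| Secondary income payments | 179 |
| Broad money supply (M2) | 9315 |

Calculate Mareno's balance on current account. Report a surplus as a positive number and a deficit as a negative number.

Goods balance = 1930 - 2173 = -243
Services balance = 1717 - 1391 = 326
Trade balance (goods + services) = -243 + 326 = 83
Net primary income = 744 - 373 = 371
Net secondary income = 290 - 179 = 111
Current account = 83 + 371 + 111 = 565

565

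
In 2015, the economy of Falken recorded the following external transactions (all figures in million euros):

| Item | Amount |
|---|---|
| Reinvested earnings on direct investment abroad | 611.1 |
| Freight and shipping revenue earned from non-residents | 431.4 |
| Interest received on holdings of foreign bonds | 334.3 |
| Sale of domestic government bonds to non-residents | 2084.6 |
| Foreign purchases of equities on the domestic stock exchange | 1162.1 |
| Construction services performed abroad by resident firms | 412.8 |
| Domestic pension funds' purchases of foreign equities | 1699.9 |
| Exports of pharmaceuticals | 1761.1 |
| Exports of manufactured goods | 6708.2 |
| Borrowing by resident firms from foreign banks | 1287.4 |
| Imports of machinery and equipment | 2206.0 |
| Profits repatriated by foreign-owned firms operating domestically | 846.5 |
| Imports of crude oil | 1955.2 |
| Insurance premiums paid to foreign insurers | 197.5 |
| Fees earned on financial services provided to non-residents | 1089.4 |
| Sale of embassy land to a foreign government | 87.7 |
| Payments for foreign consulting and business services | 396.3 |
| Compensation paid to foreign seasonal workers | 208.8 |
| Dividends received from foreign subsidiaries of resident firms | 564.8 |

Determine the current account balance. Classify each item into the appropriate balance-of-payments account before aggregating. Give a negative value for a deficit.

Goods: -1955.2 - 2206.0 + 6708.2 + 1761.1 = 4308.1
Services: -396.3 + 431.4 + 412.8 + 1089.4 - 197.5 = 1339.8
Primary income: 334.3 - 846.5 - 208.8 + 564.8 + 611.1 = 454.9
Current account = 4308.1 + 1339.8 + 454.9 = 6102.8
(Excluded from the current account — financial account: sale of domestic government bonds to non-residents 2084.6, foreign purchases of equities on the domestic stock exchange 1162.1, domestic pension funds' purchases of foreign equities 1699.9, borrowing by resident firms from foreign banks 1287.4; capital account: sale of embassy land to a foreign government 87.7.)

6102.8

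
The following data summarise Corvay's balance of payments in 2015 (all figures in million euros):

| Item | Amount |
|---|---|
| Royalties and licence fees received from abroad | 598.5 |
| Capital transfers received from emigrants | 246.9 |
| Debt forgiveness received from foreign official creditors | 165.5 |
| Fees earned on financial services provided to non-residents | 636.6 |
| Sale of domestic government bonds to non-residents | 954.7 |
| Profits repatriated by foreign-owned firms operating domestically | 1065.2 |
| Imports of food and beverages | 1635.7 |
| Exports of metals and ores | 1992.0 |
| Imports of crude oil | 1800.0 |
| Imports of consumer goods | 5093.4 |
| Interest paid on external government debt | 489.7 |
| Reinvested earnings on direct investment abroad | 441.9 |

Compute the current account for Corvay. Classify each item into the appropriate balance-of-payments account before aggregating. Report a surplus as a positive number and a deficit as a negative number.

-6415.0

Goods: -5093.4 - 1635.7 + 1992.0 - 1800.0 = -6537.1
Services: 636.6 + 598.5 = 1235.1
Primary income: -1065.2 + 441.9 - 489.7 = -1113.0
Current account = (-6537.1) + 1235.1 + (-1113.0) = -6415.0
(Excluded from the current account — capital account: capital transfers received from emigrants 246.9, debt forgiveness received from foreign official creditors 165.5; financial account: sale of domestic government bonds to non-residents 954.7.)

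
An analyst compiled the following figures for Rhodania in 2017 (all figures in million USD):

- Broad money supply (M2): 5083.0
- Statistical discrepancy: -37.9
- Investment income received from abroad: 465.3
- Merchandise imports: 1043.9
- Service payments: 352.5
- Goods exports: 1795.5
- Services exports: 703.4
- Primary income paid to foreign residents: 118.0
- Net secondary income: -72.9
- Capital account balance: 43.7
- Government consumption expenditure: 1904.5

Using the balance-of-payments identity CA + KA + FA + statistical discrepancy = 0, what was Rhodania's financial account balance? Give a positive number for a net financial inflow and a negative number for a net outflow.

-1382.7

Goods balance = 1795.5 - 1043.9 = 751.6
Services balance = 703.4 - 352.5 = 350.9
Trade balance (goods + services) = 751.6 + 350.9 = 1102.5
Net primary income = 465.3 - 118.0 = 347.3
Net secondary income = -72.9
Current account = 1102.5 + 347.3 + (-72.9) = 1376.9
Financial account = -(1376.9 + 43.7 + (-37.9)) = -1382.7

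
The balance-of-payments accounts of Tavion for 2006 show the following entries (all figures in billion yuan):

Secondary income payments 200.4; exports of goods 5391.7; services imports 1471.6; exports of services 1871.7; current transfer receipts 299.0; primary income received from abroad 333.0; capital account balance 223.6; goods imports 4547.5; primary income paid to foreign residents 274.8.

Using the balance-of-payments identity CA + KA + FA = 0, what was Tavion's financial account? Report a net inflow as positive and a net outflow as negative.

Goods balance = 5391.7 - 4547.5 = 844.2
Services balance = 1871.7 - 1471.6 = 400.1
Trade balance (goods + services) = 844.2 + 400.1 = 1244.3
Net primary income = 333.0 - 274.8 = 58.2
Net secondary income = 299.0 - 200.4 = 98.6
Current account = 1244.3 + 58.2 + 98.6 = 1401.1
Financial account = -(1401.1 + 223.6) = -1624.7

-1624.7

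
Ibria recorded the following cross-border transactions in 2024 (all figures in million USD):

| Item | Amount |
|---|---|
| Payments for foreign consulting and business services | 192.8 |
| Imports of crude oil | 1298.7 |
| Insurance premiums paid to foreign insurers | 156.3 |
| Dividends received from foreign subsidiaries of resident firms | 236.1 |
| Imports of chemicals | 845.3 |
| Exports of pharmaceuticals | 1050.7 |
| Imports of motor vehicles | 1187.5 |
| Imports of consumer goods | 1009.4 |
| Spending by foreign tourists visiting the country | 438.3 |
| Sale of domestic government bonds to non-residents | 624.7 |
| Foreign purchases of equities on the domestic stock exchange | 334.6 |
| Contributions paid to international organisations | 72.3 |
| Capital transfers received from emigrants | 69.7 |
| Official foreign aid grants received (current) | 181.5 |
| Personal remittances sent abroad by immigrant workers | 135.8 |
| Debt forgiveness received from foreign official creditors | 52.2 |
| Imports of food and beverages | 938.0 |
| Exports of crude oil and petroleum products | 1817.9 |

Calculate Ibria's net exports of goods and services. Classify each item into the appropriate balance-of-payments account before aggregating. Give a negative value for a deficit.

-2321.1

Goods: -845.3 - 938.0 - 1009.4 - 1187.5 - 1298.7 + 1817.9 + 1050.7 = -2410.3
Services: -156.3 + 438.3 - 192.8 = 89.2
Trade balance = -2410.3 + 89.2 = -2321.1
(Excluded from the trade balance — primary income: dividends received from foreign subsidiaries of resident firms 236.1; financial account: sale of domestic government bonds to non-residents 624.7, foreign purchases of equities on the domestic stock exchange 334.6; secondary income: contributions paid to international organisations 72.3, official foreign aid grants received (current) 181.5, personal remittances sent abroad by immigrant workers 135.8; capital account: capital transfers received from emigrants 69.7, debt forgiveness received from foreign official creditors 52.2.)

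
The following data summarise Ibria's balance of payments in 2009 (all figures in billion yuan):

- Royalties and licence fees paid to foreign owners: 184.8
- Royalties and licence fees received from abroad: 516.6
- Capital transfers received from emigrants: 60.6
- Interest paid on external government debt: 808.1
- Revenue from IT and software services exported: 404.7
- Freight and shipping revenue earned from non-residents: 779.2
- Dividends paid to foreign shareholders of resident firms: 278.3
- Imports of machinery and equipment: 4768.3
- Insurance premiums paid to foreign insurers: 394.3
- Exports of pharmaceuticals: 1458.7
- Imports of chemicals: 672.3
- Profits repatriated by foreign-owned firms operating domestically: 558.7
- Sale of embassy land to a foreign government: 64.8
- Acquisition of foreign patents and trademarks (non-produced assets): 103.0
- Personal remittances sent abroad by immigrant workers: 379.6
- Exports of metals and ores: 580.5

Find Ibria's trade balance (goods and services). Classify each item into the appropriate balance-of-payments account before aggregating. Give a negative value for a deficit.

Goods: -672.3 - 4768.3 + 1458.7 + 580.5 = -3401.4
Services: -184.8 - 394.3 + 779.2 + 404.7 + 516.6 = 1121.4
Trade balance = -3401.4 + 1121.4 = -2280.0
(Excluded from the trade balance — capital account: capital transfers received from emigrants 60.6, sale of embassy land to a foreign government 64.8, acquisition of foreign patents and trademarks (non-produced assets) 103.0; primary income: interest paid on external government debt 808.1, dividends paid to foreign shareholders of resident firms 278.3, profits repatriated by foreign-owned firms operating domestically 558.7; secondary income: personal remittances sent abroad by immigrant workers 379.6.)

-2280.0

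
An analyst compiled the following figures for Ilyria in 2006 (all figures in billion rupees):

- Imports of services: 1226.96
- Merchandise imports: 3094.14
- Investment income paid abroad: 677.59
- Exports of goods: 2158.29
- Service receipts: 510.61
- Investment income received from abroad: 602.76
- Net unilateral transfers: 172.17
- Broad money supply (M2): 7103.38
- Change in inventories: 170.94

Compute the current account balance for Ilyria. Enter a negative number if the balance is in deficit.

-1554.86

Goods balance = 2158.29 - 3094.14 = -935.85
Services balance = 510.61 - 1226.96 = -716.35
Trade balance (goods + services) = -935.85 + (-716.35) = -1652.20
Net primary income = 602.76 - 677.59 = -74.83
Net secondary income = 172.17
Current account = -1652.20 + (-74.83) + 172.17 = -1554.86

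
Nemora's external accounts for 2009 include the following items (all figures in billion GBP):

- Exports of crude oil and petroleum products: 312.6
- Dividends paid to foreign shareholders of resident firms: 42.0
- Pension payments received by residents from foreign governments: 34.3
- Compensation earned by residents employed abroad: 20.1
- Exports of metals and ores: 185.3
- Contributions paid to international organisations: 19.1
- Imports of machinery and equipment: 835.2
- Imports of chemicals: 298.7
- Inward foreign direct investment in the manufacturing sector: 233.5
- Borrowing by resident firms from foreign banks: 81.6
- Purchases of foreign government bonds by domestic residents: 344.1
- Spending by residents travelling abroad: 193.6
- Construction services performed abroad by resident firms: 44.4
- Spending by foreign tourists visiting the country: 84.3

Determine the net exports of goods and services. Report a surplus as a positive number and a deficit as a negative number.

Goods: 185.3 + 312.6 - 835.2 - 298.7 = -636.0
Services: 84.3 + 44.4 - 193.6 = -64.9
Trade balance = -636.0 + (-64.9) = -700.9
(Excluded from the trade balance — primary income: dividends paid to foreign shareholders of resident firms 42.0, compensation earned by residents employed abroad 20.1; secondary income: pension payments received by residents from foreign governments 34.3, contributions paid to international organisations 19.1; financial account: inward foreign direct investment in the manufacturing sector 233.5, borrowing by resident firms from foreign banks 81.6, purchases of foreign government bonds by domestic residents 344.1.)

-700.9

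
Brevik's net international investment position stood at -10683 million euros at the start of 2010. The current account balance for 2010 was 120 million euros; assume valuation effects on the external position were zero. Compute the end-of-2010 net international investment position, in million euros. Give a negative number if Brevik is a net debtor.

-10563

With no valuation effects, change in NIIP = current account = 120
End-of-year NIIP = -10683 + 120 = -10563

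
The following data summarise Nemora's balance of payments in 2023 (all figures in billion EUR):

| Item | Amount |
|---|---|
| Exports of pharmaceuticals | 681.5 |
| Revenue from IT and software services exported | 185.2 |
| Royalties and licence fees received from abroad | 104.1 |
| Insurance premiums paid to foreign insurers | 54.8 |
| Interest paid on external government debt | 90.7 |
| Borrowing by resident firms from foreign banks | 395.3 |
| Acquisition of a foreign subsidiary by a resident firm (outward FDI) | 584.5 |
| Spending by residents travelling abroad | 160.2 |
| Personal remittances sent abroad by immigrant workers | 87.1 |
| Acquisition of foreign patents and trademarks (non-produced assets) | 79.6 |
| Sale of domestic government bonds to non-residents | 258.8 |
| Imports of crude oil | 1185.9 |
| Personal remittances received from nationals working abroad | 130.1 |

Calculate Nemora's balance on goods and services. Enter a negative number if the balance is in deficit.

-430.1

Goods: -1185.9 + 681.5 = -504.4
Services: -160.2 + 185.2 - 54.8 + 104.1 = 74.3
Trade balance = -504.4 + 74.3 = -430.1
(Excluded from the trade balance — primary income: interest paid on external government debt 90.7; financial account: borrowing by resident firms from foreign banks 395.3, acquisition of a foreign subsidiary by a resident firm (outward FDI) 584.5, sale of domestic government bonds to non-residents 258.8; secondary income: personal remittances sent abroad by immigrant workers 87.1, personal remittances received from nationals working abroad 130.1; capital account: acquisition of foreign patents and trademarks (non-produced assets) 79.6.)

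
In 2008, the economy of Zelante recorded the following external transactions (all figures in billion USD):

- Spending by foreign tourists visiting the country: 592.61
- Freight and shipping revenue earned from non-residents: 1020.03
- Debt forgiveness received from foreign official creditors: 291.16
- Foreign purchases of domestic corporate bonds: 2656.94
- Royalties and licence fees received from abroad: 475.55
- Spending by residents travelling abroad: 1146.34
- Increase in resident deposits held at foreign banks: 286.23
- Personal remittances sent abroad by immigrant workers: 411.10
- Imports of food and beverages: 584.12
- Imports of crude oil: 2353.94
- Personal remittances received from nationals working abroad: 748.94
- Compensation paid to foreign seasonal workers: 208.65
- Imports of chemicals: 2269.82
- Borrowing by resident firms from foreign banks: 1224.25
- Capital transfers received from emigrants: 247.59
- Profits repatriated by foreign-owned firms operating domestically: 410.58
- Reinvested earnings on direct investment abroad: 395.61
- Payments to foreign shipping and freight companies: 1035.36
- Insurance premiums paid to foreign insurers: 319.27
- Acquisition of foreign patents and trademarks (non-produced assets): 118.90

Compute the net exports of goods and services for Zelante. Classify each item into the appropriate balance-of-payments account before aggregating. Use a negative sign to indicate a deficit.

Goods: -2269.82 - 584.12 - 2353.94 = -5207.88
Services: 592.61 - 1035.36 - 1146.34 + 1020.03 + 475.55 - 319.27 = -412.78
Trade balance = -5207.88 + (-412.78) = -5620.66
(Excluded from the trade balance — capital account: debt forgiveness received from foreign official creditors 291.16, capital transfers received from emigrants 247.59, acquisition of foreign patents and trademarks (non-produced assets) 118.90; financial account: foreign purchases of domestic corporate bonds 2656.94, increase in resident deposits held at foreign banks 286.23, borrowing by resident firms from foreign banks 1224.25; secondary income: personal remittances sent abroad by immigrant workers 411.10, personal remittances received from nationals working abroad 748.94; primary income: compensation paid to foreign seasonal workers 208.65, profits repatriated by foreign-owned firms operating domestically 410.58, reinvested earnings on direct investment abroad 395.61.)

-5620.66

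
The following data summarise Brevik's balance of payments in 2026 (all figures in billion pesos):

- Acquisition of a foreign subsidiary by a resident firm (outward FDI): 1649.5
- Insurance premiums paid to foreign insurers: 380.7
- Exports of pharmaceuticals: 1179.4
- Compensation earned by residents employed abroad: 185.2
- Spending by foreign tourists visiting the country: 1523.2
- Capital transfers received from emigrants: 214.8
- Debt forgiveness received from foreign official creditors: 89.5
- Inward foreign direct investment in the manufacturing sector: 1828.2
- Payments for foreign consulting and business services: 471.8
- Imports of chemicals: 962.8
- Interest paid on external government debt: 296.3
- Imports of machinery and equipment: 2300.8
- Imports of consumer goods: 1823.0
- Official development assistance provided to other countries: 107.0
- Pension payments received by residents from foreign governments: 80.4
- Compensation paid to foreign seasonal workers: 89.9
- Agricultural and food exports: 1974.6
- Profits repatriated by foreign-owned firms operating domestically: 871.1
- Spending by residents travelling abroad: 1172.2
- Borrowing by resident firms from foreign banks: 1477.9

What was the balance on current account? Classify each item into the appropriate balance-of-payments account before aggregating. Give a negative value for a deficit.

Goods: -962.8 - 2300.8 - 1823.0 + 1179.4 + 1974.6 = -1932.6
Services: -380.7 + 1523.2 - 471.8 - 1172.2 = -501.5
Primary income: 185.2 - 89.9 - 871.1 - 296.3 = -1072.1
Secondary income: -107.0 + 80.4 = -26.6
Current account = (-1932.6) + (-501.5) + (-1072.1) + (-26.6) = -3532.8
(Excluded from the current account — financial account: acquisition of a foreign subsidiary by a resident firm (outward FDI) 1649.5, inward foreign direct investment in the manufacturing sector 1828.2, borrowing by resident firms from foreign banks 1477.9; capital account: capital transfers received from emigrants 214.8, debt forgiveness received from foreign official creditors 89.5.)

-3532.8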